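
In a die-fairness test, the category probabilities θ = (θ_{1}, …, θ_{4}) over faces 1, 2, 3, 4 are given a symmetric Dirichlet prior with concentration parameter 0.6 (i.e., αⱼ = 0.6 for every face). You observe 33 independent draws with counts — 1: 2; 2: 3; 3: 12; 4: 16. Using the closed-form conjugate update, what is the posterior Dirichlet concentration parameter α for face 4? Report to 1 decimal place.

16.6

The Dirichlet prior is conjugate to the Multinomial likelihood: each posterior αⱼ = prior αⱼ + observed count nⱼ.
Posterior concentration: (2.6, 3.6, 12.6, 16.6), total = 35.4.
α_{4} = 0.6 + 16 = 16.6.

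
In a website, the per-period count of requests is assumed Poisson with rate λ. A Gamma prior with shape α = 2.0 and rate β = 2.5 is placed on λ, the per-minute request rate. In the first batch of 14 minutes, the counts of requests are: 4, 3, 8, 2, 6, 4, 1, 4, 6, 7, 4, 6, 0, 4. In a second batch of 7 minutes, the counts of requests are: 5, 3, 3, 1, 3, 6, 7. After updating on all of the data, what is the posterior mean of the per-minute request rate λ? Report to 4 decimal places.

3.7872

With a Gamma(shape α, rate β) prior, the Poisson likelihood is conjugate: the posterior is Gamma(α + ΣXᵢ, β + n).
Batch 1: sum of counts S = 59 over n = 14 minutes.
After batch 1: Gamma(α+S, β+n) = Gamma(2.0+59, 2.5+14) = Gamma(61.0, 16.5).
Batch 2: sum of counts S = 28 over n = 7 minutes.
After batch 2: Gamma(α+S, β+n) = Gamma(61.0+28, 16.5+7) = Gamma(89.0, 23.5).
Posterior mean = α/β = 89.0/23.5 = 3.7872.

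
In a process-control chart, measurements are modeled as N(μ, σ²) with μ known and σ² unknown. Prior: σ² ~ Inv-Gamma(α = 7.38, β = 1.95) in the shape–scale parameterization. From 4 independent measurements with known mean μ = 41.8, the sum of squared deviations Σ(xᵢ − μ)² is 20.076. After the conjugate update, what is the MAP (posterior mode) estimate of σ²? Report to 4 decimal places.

With known mean μ and an Inverse-Gamma(α, β) prior on σ², the Normal likelihood is conjugate: posterior is Inv-Gamma(α + n/2, β + Σ(xᵢ−μ)²/2).
Posterior: Inv-Gamma(7.38 + 4/2, 1.95 + 20.076/2) = Inv-Gamma(9.38, 11.9880).
Mode = β/(α+1) = 11.9880/10.38 = 1.1549.

1.1549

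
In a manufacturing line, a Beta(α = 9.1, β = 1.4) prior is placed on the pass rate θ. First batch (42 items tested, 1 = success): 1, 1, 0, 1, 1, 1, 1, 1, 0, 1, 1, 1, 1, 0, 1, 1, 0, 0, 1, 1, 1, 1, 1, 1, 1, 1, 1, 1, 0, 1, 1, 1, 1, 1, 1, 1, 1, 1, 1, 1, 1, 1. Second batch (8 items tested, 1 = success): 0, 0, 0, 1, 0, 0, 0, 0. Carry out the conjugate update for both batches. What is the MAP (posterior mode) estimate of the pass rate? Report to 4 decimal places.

0.7709

The Beta prior is conjugate to a Binomial/Bernoulli likelihood; the update adds successes to α and failures to β.
After batch 1: Beta(9.1+36, 1.4+6) = Beta(45.1, 7.4).
After batch 2: Beta(45.1+1, 7.4+7) = Beta(46.1, 14.4).
Mode of Beta(a,b) for a,b>1 is (a−1)/(a+b−2) = 45.1/58.5 = 0.7709.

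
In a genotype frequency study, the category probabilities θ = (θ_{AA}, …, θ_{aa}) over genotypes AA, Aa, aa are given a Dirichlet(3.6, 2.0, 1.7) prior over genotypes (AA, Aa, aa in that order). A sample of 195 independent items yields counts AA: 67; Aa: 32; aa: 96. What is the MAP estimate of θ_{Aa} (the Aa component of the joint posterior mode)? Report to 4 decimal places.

0.1656

The Dirichlet prior is conjugate to the Multinomial likelihood: each posterior αⱼ = prior αⱼ + observed count nⱼ.
Posterior concentration: (70.6, 34.0, 97.7), total = 202.3.
Joint mode component: (α_{Aa}−1)/(Σα−K) = 33.0/199.3 = 0.1656.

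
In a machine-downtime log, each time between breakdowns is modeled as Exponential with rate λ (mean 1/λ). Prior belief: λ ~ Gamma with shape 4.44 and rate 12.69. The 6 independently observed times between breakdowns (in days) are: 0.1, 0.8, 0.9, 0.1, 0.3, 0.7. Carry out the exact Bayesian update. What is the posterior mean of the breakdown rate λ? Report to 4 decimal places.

With a Gamma(shape α, rate β) prior on the exponential rate λ, the posterior after n observations with total T = Σxᵢ is Gamma(α+n, β+T).
Sum of observations T = 2.9 days; n = 6.
Posterior: Gamma(4.44+6, 12.69+2.9) = Gamma(10.44, 15.59).
Posterior mean of λ = α/β = 10.44/15.59 = 0.6697.

0.6697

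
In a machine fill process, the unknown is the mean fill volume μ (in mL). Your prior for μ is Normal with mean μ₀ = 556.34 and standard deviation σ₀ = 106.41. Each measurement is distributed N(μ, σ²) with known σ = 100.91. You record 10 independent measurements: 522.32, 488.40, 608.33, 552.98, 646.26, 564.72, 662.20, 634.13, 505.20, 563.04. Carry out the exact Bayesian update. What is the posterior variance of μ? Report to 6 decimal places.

For Normal data with known variance σ², a Normal(μ₀, σ₀²) prior on μ is conjugate. Posterior precision = 1/σ₀² + n/σ²; posterior mean is the precision-weighted average of μ₀ and x̄.
σ₀² = 106.41² = 11323.0881, σ² = 100.91² = 10182.8281; σ² + n·σ₀² = 10182.8281 + 10·11323.0881 = 123413.7091.
Posterior precision = 1/σ₀² + n/σ² = 1/11323.0881 + 10/10182.8281 = (σ² + n·σ₀²)/(σ₀²σ²) = 123413.7091/(11323.0881·10182.8281); posterior variance σₙ² = σ₀²σ²/(σ² + n·σ₀²) = 11323.0881·10182.8281/123413.7091 = 934.264601.

934.264601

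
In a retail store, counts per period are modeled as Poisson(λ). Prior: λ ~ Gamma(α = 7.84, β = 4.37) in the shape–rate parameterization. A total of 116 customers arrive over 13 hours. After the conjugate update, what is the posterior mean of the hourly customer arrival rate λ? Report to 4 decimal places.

With a Gamma(shape α, rate β) prior, the Poisson likelihood is conjugate: the posterior is Gamma(α + ΣXᵢ, β + n).
Posterior: Gamma(α+S, β+n) = Gamma(7.84+116, 4.37+13) = Gamma(123.84, 17.37).
Posterior mean = α/β = 123.84/17.37 = 7.1295.

7.1295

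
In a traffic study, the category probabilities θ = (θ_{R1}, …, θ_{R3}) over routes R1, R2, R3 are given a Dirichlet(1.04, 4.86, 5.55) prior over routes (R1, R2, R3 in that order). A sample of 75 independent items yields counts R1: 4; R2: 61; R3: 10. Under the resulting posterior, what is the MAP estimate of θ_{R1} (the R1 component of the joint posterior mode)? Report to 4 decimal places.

0.0484

The Dirichlet prior is conjugate to the Multinomial likelihood: each posterior αⱼ = prior αⱼ + observed count nⱼ.
Posterior concentration: (5.04, 65.86, 15.55), total = 86.45.
Joint mode component: (α_{R1}−1)/(Σα−K) = 4.04/83.45 = 0.0484.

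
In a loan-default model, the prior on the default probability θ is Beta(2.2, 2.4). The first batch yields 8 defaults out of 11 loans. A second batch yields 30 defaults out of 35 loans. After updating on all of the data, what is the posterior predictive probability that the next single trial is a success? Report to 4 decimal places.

0.7945

The Beta prior is conjugate to a Binomial/Bernoulli likelihood; the update adds successes to α and failures to β.
After batch 1: Beta(2.2+8, 2.4+3) = Beta(10.2, 5.4).
After batch 2: Beta(10.2+30, 5.4+5) = Beta(40.2, 10.4).
For a single future Bernoulli trial, P(success | data) = α/(α+β) = 0.7945.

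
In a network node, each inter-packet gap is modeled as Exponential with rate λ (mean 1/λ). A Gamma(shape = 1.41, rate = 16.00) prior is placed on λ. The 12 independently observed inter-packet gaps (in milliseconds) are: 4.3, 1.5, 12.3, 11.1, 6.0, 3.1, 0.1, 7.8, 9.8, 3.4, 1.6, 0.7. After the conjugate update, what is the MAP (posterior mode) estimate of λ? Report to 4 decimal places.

0.1597

With a Gamma(shape α, rate β) prior on the exponential rate λ, the posterior after n observations with total T = Σxᵢ is Gamma(α+n, β+T).
Sum of observations T = 61.7 milliseconds; n = 12.
Posterior: Gamma(1.41+12, 16.00+61.7) = Gamma(13.41, 77.70).
Mode = (α−1)/β = 0.1597.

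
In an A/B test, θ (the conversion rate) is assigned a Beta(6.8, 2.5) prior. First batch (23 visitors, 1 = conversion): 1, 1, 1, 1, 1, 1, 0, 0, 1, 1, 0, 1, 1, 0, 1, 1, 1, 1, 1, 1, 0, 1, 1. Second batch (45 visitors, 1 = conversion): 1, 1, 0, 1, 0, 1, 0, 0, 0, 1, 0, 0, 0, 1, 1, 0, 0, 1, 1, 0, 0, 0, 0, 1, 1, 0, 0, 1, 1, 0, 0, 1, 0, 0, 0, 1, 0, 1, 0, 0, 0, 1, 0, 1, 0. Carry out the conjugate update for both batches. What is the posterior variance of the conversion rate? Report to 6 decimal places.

The Beta prior is conjugate to a Binomial/Bernoulli likelihood; the update adds successes to α and failures to β.
After batch 1: Beta(6.8+18, 2.5+5) = Beta(24.8, 7.5).
After batch 2: Beta(24.8+18, 7.5+27) = Beta(42.8, 34.5).
Var = αβ/((α+β)²(α+β+1)) = 42.8·34.5/(77.3²·78.3) = 0.003156.

0.003156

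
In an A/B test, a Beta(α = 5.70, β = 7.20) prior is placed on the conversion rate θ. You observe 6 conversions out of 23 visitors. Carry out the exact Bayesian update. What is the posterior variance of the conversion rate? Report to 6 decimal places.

0.005954

The Beta prior is conjugate to a Binomial/Bernoulli likelihood; the update adds successes to α and failures to β.
Posterior: Beta(α+k, β+n−k) = Beta(5.70+6, 7.20+17) = Beta(11.70, 24.20).
Var = αβ/((α+β)²(α+β+1)) = 11.70·24.20/(35.90²·36.90) = 0.005954.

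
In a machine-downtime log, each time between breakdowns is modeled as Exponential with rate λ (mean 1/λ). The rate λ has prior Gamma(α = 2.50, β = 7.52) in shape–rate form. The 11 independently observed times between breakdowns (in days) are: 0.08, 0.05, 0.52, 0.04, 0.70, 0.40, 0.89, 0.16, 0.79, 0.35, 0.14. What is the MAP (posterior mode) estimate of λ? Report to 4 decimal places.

1.0739

With a Gamma(shape α, rate β) prior on the exponential rate λ, the posterior after n observations with total T = Σxᵢ is Gamma(α+n, β+T).
Sum of observations T = 4.12 days; n = 11.
Posterior: Gamma(2.50+11, 7.52+4.12) = Gamma(13.50, 11.64).
Mode = (α−1)/β = 1.0739.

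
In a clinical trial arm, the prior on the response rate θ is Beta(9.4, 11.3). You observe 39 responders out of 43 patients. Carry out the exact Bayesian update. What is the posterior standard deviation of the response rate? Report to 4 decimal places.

0.0531

The Beta prior is conjugate to a Binomial/Bernoulli likelihood; the update adds successes to α and failures to β.
Posterior: Beta(α+k, β+n−k) = Beta(9.4+39, 11.3+4) = Beta(48.4, 15.3).
Var = αβ/((α+β)²(α+β+1)) = 48.4·15.3/(63.7²·64.7) = 0.00282068; SD = √0.00282068 = 0.0531.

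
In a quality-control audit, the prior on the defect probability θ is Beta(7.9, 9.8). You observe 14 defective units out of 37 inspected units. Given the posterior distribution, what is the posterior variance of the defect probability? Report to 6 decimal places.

The Beta prior is conjugate to a Binomial/Bernoulli likelihood; the update adds successes to α and failures to β.
Posterior: Beta(α+k, β+n−k) = Beta(7.9+14, 9.8+23) = Beta(21.9, 32.8).
Var = αβ/((α+β)²(α+β+1)) = 21.9·32.8/(54.7²·55.7) = 0.004310.

0.004310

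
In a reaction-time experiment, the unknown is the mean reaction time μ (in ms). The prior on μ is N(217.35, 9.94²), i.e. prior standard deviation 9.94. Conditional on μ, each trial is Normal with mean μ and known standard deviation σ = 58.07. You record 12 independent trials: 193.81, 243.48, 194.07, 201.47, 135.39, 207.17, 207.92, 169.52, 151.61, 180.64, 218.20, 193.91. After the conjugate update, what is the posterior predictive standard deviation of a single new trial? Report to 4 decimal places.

58.6960

For Normal data with known variance σ², a Normal(μ₀, σ₀²) prior on μ is conjugate. Posterior precision = 1/σ₀² + n/σ²; posterior mean is the precision-weighted average of μ₀ and x̄.
σ₀² = 9.94² = 98.8036, σ² = 58.07² = 3372.1249; σ² + n·σ₀² = 3372.1249 + 12·98.8036 = 4557.7681.
Posterior precision = 1/σ₀² + n/σ² = 1/98.8036 + 12/3372.1249 = (σ² + n·σ₀²)/(σ₀²σ²) = 4557.7681/(98.8036·3372.1249); posterior variance σₙ² = σ₀²σ²/(σ² + n·σ₀²) = 98.8036·3372.1249/4557.7681 = 73.101148.
Predictive variance for one new observation = σₙ² + σ² = 98.8036·3372.1249/4557.7681 + 3372.1249 = σ²·(σ₀² + 4557.7681)/4557.7681 = 3372.1249·4656.5717/4557.7681 = 3445.226048; SD = √(3372.1249·4656.5717/4557.7681) = 58.6960.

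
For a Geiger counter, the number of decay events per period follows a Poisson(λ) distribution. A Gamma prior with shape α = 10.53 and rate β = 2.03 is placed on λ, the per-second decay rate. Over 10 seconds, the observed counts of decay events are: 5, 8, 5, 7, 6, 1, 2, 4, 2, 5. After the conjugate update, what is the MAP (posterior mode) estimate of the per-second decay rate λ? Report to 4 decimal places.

With a Gamma(shape α, rate β) prior, the Poisson likelihood is conjugate: the posterior is Gamma(α + ΣXᵢ, β + n).
Sum of counts S = 45 over n = 10 seconds.
Posterior: Gamma(α+S, β+n) = Gamma(10.53+45, 2.03+10) = Gamma(55.53, 12.03).
Mode of Gamma(α,β) for α≥1 is (α−1)/β = 54.53/12.03 = 4.5328.

4.5328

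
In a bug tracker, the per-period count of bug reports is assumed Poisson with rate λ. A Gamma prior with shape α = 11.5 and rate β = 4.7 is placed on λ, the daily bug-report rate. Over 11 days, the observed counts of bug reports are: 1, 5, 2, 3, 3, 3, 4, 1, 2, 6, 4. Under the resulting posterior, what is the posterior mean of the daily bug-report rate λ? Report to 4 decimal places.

With a Gamma(shape α, rate β) prior, the Poisson likelihood is conjugate: the posterior is Gamma(α + ΣXᵢ, β + n).
Sum of counts S = 34 over n = 11 days.
Posterior: Gamma(α+S, β+n) = Gamma(11.5+34, 4.7+11) = Gamma(45.5, 15.7).
Posterior mean = α/β = 45.5/15.7 = 2.8981.

2.8981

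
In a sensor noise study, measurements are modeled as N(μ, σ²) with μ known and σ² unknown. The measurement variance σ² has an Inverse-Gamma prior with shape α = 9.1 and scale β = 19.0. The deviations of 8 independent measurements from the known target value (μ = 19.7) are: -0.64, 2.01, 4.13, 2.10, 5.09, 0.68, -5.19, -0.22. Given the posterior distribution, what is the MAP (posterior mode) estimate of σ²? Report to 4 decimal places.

With known mean μ and an Inverse-Gamma(α, β) prior on σ², the Normal likelihood is conjugate: posterior is Inv-Gamma(α + n/2, β + Σ(xᵢ−μ)²/2).
Σ(xᵢ−μ)² = (-0.64)² + (2.01)² + (4.13)² + (2.10)² + (5.09)² + (0.68)² + (-5.19)² + (-0.22)² = 79.2716.
Posterior: Inv-Gamma(9.1 + 8/2, 19.0 + 79.2716/2) = Inv-Gamma(13.10, 58.63580).
Mode = β/(α+1) = 58.63580/14.10 = 4.1586.

4.1586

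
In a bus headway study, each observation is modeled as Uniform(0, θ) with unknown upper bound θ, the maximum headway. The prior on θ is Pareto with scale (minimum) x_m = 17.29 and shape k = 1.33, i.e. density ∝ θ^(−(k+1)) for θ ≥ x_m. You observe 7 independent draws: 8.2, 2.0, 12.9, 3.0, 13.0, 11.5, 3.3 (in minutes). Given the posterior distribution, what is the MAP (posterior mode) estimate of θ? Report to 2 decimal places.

A Pareto(scale x_m, shape k) prior on the upper bound θ of Uniform(0, θ) is conjugate: posterior is Pareto(max(x_m, max xᵢ), k + n).
Sample maximum = 13.0; prior scale x_m = 17.29 → posterior scale = max = 17.29.
Posterior shape = 1.33 + 7 = 8.33.
The Pareto density is decreasing on [x_m, ∞), so the mode is x_m = 17.29.

17.29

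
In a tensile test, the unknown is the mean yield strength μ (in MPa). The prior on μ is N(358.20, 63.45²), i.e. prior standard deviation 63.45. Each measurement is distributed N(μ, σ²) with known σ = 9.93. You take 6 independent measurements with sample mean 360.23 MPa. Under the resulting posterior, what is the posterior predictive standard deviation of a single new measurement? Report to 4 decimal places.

10.7225

For Normal data with known variance σ², a Normal(μ₀, σ₀²) prior on μ is conjugate. Posterior precision = 1/σ₀² + n/σ²; posterior mean is the precision-weighted average of μ₀ and x̄.
σ₀² = 63.45² = 4025.9025, σ² = 9.93² = 98.6049; σ² + n·σ₀² = 98.6049 + 6·4025.9025 = 24254.0199.
Posterior precision = 1/σ₀² + n/σ² = 1/4025.9025 + 6/98.6049 = (σ² + n·σ₀²)/(σ₀²σ²) = 24254.0199/(4025.9025·98.6049); posterior variance σₙ² = σ₀²σ²/(σ² + n·σ₀²) = 4025.9025·98.6049/24254.0199 = 16.367337.
Predictive variance for one new observation = σₙ² + σ² = 4025.9025·98.6049/24254.0199 + 98.6049 = σ²·(σ₀² + 24254.0199)/24254.0199 = 98.6049·28279.9224/24254.0199 = 114.972237; SD = √(98.6049·28279.9224/24254.0199) = 10.7225.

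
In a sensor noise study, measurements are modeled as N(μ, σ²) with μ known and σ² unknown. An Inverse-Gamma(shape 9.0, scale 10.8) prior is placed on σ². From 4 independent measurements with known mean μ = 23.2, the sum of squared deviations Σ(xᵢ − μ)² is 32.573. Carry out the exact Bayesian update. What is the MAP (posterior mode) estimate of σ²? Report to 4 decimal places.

With known mean μ and an Inverse-Gamma(α, β) prior on σ², the Normal likelihood is conjugate: posterior is Inv-Gamma(α + n/2, β + Σ(xᵢ−μ)²/2).
Posterior: Inv-Gamma(9.0 + 4/2, 10.8 + 32.573/2) = Inv-Gamma(11.00, 27.0865).
Mode = β/(α+1) = 27.0865/12.00 = 2.2572.

2.2572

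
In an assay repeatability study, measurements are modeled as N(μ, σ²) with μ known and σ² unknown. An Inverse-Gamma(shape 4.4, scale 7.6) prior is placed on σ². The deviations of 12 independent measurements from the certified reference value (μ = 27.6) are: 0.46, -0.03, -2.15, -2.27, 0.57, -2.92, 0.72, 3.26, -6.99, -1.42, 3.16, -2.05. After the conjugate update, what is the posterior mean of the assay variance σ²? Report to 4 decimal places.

5.8644

With known mean μ and an Inverse-Gamma(α, β) prior on σ², the Normal likelihood is conjugate: posterior is Inv-Gamma(α + n/2, β + Σ(xᵢ−μ)²/2).
Σ(xᵢ−μ)² = (0.46)² + (-0.03)² + (-2.15)² + (-2.27)² + (0.57)² + (-2.92)² + (0.72)² + (3.26)² + (-6.99)² + (-1.42)² + (3.16)² + (-2.05)² = 95.0498.
Posterior: Inv-Gamma(4.4 + 12/2, 7.6 + 95.0498/2) = Inv-Gamma(10.40, 55.12490).
E[σ²|data] = β/(α−1) = 55.12490/9.40 = 5.8644.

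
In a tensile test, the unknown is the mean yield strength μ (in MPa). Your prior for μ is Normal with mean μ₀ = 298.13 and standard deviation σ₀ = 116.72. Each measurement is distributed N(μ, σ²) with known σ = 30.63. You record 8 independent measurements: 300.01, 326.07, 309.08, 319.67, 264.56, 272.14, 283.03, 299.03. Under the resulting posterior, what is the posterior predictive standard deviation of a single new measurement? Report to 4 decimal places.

For Normal data with known variance σ², a Normal(μ₀, σ₀²) prior on μ is conjugate. Posterior precision = 1/σ₀² + n/σ²; posterior mean is the precision-weighted average of μ₀ and x̄.
σ₀² = 116.72² = 13623.5584, σ² = 30.63² = 938.1969; σ² + n·σ₀² = 938.1969 + 8·13623.5584 = 109926.6641.
Posterior precision = 1/σ₀² + n/σ² = 1/13623.5584 + 8/938.1969 = (σ² + n·σ₀²)/(σ₀²σ²) = 109926.6641/(13623.5584·938.1969); posterior variance σₙ² = σ₀²σ²/(σ² + n·σ₀²) = 13623.5584·938.1969/109926.6641 = 116.273703.
Predictive variance for one new observation = σₙ² + σ² = 13623.5584·938.1969/109926.6641 + 938.1969 = σ²·(σ₀² + 109926.6641)/109926.6641 = 938.1969·123550.2225/109926.6641 = 1054.470603; SD = √(938.1969·123550.2225/109926.6641) = 32.4726.

32.4726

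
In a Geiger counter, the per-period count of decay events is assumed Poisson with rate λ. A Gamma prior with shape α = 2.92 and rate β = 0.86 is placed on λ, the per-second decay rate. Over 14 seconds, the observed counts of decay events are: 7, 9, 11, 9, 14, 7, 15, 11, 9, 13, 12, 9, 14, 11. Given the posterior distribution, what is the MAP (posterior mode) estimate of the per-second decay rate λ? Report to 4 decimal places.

10.2907

With a Gamma(shape α, rate β) prior, the Poisson likelihood is conjugate: the posterior is Gamma(α + ΣXᵢ, β + n).
Sum of counts S = 151 over n = 14 seconds.
Posterior: Gamma(α+S, β+n) = Gamma(2.92+151, 0.86+14) = Gamma(153.92, 14.86).
Mode of Gamma(α,β) for α≥1 is (α−1)/β = 152.92/14.86 = 10.2907.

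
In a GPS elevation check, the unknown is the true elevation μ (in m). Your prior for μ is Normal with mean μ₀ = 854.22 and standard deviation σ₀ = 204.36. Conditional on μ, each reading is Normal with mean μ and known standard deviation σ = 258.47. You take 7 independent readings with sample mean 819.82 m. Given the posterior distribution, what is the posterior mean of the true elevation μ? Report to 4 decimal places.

826.2189

For Normal data with known variance σ², a Normal(μ₀, σ₀²) prior on μ is conjugate. Posterior precision = 1/σ₀² + n/σ²; posterior mean is the precision-weighted average of μ₀ and x̄.
n·x̄ = 7·819.82 = 5738.74.
σ₀² = 204.36² = 41763.0096, σ² = 258.47² = 66806.7409; σ² + n·σ₀² = 66806.7409 + 7·41763.0096 = 359147.8081.
Posterior mean = (μ₀/σ₀² + n·x̄/σ²)/(1/σ₀² + n/σ²) = (σ²·μ₀ + σ₀²·n·x̄)/(σ² + n·σ₀²) = (66806.7409·854.22 + 41763.0096·5738.74)/359147.8081 = 296734707.923502/359147.8081 = 826.2189.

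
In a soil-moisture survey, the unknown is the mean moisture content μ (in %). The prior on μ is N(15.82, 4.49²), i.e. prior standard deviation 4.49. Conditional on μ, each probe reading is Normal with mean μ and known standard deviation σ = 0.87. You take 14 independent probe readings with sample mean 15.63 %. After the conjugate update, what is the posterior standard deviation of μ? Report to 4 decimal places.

0.2322

For Normal data with known variance σ², a Normal(μ₀, σ₀²) prior on μ is conjugate. Posterior precision = 1/σ₀² + n/σ²; posterior mean is the precision-weighted average of μ₀ and x̄.
σ₀² = 4.49² = 20.1601, σ² = 0.87² = 0.7569; σ² + n·σ₀² = 0.7569 + 14·20.1601 = 282.9983.
Posterior precision = 1/σ₀² + n/σ² = 1/20.1601 + 14/0.7569 = (σ² + n·σ₀²)/(σ₀²σ²) = 282.9983/(20.1601·0.7569); posterior variance σₙ² = σ₀²σ²/(σ² + n·σ₀²) = 20.1601·0.7569/282.9983 = 0.053920.
Posterior SD = √σₙ² = √(20.1601·0.7569/282.9983) = 0.2322.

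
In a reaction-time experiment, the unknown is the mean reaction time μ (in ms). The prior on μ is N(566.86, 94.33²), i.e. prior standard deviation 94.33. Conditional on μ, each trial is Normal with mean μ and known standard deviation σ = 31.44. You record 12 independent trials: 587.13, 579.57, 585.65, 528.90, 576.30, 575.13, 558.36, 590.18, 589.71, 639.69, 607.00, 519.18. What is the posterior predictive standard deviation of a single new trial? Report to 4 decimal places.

For Normal data with known variance σ², a Normal(μ₀, σ₀²) prior on μ is conjugate. Posterior precision = 1/σ₀² + n/σ²; posterior mean is the precision-weighted average of μ₀ and x̄.
σ₀² = 94.33² = 8898.1489, σ² = 31.44² = 988.4736; σ² + n·σ₀² = 988.4736 + 12·8898.1489 = 107766.2604.
Posterior precision = 1/σ₀² + n/σ² = 1/8898.1489 + 12/988.4736 = (σ² + n·σ₀²)/(σ₀²σ²) = 107766.2604/(8898.1489·988.4736); posterior variance σₙ² = σ₀²σ²/(σ² + n·σ₀²) = 8898.1489·988.4736/107766.2604 = 81.617245.
Predictive variance for one new observation = σₙ² + σ² = 8898.1489·988.4736/107766.2604 + 988.4736 = σ²·(σ₀² + 107766.2604)/107766.2604 = 988.4736·116664.4093/107766.2604 = 1070.090845; SD = √(988.4736·116664.4093/107766.2604) = 32.7122.

32.7122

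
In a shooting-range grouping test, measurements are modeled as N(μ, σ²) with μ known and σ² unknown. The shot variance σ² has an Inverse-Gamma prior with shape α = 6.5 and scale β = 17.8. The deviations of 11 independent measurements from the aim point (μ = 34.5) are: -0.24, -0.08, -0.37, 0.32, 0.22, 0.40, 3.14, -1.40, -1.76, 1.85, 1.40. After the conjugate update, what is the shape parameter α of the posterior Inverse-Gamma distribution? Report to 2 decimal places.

12.00

With known mean μ and an Inverse-Gamma(α, β) prior on σ², the Normal likelihood is conjugate: posterior is Inv-Gamma(α + n/2, β + Σ(xᵢ−μ)²/2).
Σ(xᵢ−μ)² = (-0.24)² + (-0.08)² + (-0.37)² + (0.32)² + (0.22)² + (0.40)² + (3.14)² + (-1.40)² + (-1.76)² + (1.85)² + (1.40)² = 20.8114.
Posterior: Inv-Gamma(6.5 + 11/2, 17.8 + 20.8114/2) = Inv-Gamma(12.00, 28.20570).
Posterior α = 12.00.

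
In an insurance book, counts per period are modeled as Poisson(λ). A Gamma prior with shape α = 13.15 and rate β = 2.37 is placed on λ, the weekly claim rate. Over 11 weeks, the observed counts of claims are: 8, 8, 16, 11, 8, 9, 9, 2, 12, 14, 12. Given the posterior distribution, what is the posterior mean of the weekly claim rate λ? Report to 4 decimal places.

With a Gamma(shape α, rate β) prior, the Poisson likelihood is conjugate: the posterior is Gamma(α + ΣXᵢ, β + n).
Sum of counts S = 109 over n = 11 weeks.
Posterior: Gamma(α+S, β+n) = Gamma(13.15+109, 2.37+11) = Gamma(122.15, 13.37).
Posterior mean = α/β = 122.15/13.37 = 9.1361.

9.1361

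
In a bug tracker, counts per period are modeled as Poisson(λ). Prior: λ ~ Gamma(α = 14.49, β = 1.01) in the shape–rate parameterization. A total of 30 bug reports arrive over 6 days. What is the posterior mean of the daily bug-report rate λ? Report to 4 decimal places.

6.3466

With a Gamma(shape α, rate β) prior, the Poisson likelihood is conjugate: the posterior is Gamma(α + ΣXᵢ, β + n).
Posterior: Gamma(α+S, β+n) = Gamma(14.49+30, 1.01+6) = Gamma(44.49, 7.01).
Posterior mean = α/β = 44.49/7.01 = 6.3466.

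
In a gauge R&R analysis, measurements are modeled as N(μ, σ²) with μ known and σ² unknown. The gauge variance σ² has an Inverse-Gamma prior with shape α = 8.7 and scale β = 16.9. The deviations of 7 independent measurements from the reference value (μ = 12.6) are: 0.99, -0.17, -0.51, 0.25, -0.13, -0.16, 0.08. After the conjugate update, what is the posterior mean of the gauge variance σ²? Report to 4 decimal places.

With known mean μ and an Inverse-Gamma(α, β) prior on σ², the Normal likelihood is conjugate: posterior is Inv-Gamma(α + n/2, β + Σ(xᵢ−μ)²/2).
Σ(xᵢ−μ)² = (0.99)² + (-0.17)² + (-0.51)² + (0.25)² + (-0.13)² + (-0.16)² + (0.08)² = 1.3805.
Posterior: Inv-Gamma(8.7 + 7/2, 16.9 + 1.3805/2) = Inv-Gamma(12.20, 17.59025).
E[σ²|data] = β/(α−1) = 17.59025/11.20 = 1.5706.

1.5706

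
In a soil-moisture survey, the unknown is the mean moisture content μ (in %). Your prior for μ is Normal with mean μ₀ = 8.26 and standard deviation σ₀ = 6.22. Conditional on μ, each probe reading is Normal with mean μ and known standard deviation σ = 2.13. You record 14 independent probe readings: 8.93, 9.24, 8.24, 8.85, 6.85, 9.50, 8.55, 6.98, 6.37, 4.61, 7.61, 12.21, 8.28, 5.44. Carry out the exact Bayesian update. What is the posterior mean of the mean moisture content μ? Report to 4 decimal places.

For Normal data with known variance σ², a Normal(μ₀, σ₀²) prior on μ is conjugate. Posterior precision = 1/σ₀² + n/σ²; posterior mean is the precision-weighted average of μ₀ and x̄.
Σxᵢ = 8.93 + 9.24 + 8.24 + 8.85 + 6.85 + 9.50 + 8.55 + 6.98 + 6.37 + 4.61 + 7.61 + 12.21 + 8.28 + 5.44 = 111.66, so n·x̄ = 111.66.
σ₀² = 6.22² = 38.6884, σ² = 2.13² = 4.5369; σ² + n·σ₀² = 4.5369 + 14·38.6884 = 546.1745.
Posterior mean = (μ₀/σ₀² + n·x̄/σ²)/(1/σ₀² + n/σ²) = (σ²·μ₀ + σ₀²·n·x̄)/(σ² + n·σ₀²) = (4.5369·8.26 + 38.6884·111.66)/546.1745 = 4357.421538/546.1745 = 7.9781.

7.9781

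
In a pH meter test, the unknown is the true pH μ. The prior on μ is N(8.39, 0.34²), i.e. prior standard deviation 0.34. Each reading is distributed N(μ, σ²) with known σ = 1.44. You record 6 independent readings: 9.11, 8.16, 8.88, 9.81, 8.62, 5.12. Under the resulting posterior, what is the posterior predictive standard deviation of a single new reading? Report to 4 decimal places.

For Normal data with known variance σ², a Normal(μ₀, σ₀²) prior on μ is conjugate. Posterior precision = 1/σ₀² + n/σ²; posterior mean is the precision-weighted average of μ₀ and x̄.
σ₀² = 0.34² = 0.1156, σ² = 1.44² = 2.0736; σ² + n·σ₀² = 2.0736 + 6·0.1156 = 2.7672.
Posterior precision = 1/σ₀² + n/σ² = 1/0.1156 + 6/2.0736 = (σ² + n·σ₀²)/(σ₀²σ²) = 2.7672/(0.1156·2.0736); posterior variance σₙ² = σ₀²σ²/(σ² + n·σ₀²) = 0.1156·2.0736/2.7672 = 0.086625.
Predictive variance for one new observation = σₙ² + σ² = 0.1156·2.0736/2.7672 + 2.0736 = σ²·(σ₀² + 2.7672)/2.7672 = 2.0736·2.8828/2.7672 = 2.160225; SD = √(2.0736·2.8828/2.7672) = 1.4698.

1.4698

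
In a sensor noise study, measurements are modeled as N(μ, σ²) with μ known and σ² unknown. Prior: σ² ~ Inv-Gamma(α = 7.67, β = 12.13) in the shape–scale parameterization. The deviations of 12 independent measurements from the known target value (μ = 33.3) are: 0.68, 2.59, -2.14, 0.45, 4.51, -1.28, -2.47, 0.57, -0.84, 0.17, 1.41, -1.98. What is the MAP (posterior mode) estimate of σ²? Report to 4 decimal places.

2.4288

With known mean μ and an Inverse-Gamma(α, β) prior on σ², the Normal likelihood is conjugate: posterior is Inv-Gamma(α + n/2, β + Σ(xᵢ−μ)²/2).
Σ(xᵢ−μ)² = (0.68)² + (2.59)² + (-2.14)² + (0.45)² + (4.51)² + (-1.28)² + (-2.47)² + (0.57)² + (-0.84)² + (0.17)² + (1.41)² + (-1.98)² = 46.9999.
Posterior: Inv-Gamma(7.67 + 12/2, 12.13 + 46.9999/2) = Inv-Gamma(13.67, 35.62995).
Mode = β/(α+1) = 35.62995/14.67 = 2.4288.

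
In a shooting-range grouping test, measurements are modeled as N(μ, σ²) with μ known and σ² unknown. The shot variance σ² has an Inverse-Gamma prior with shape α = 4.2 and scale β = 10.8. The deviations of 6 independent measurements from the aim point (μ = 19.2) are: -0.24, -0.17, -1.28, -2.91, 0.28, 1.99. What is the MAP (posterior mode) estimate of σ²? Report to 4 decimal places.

With known mean μ and an Inverse-Gamma(α, β) prior on σ², the Normal likelihood is conjugate: posterior is Inv-Gamma(α + n/2, β + Σ(xᵢ−μ)²/2).
Σ(xᵢ−μ)² = (-0.24)² + (-0.17)² + (-1.28)² + (-2.91)² + (0.28)² + (1.99)² = 14.2315.
Posterior: Inv-Gamma(4.2 + 6/2, 10.8 + 14.2315/2) = Inv-Gamma(7.20, 17.91575).
Mode = β/(α+1) = 17.91575/8.20 = 2.1848.

2.1848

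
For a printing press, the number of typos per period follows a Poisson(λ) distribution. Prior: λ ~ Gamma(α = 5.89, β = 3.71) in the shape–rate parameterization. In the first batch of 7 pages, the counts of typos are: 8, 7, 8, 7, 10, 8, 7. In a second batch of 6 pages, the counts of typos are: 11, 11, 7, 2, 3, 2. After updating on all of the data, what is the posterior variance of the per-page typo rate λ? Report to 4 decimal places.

With a Gamma(shape α, rate β) prior, the Poisson likelihood is conjugate: the posterior is Gamma(α + ΣXᵢ, β + n).
Batch 1: sum of counts S = 55 over n = 7 pages.
After batch 1: Gamma(α+S, β+n) = Gamma(5.89+55, 3.71+7) = Gamma(60.89, 10.71).
Batch 2: sum of counts S = 36 over n = 6 pages.
After batch 2: Gamma(α+S, β+n) = Gamma(60.89+36, 10.71+6) = Gamma(96.89, 16.71).
Var = α/β² = 96.89/16.71² = 0.3470.

0.3470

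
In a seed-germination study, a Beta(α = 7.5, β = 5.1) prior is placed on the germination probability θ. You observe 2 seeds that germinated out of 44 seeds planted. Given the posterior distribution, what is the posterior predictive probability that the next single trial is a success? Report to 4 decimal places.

0.1678

The Beta prior is conjugate to a Binomial/Bernoulli likelihood; the update adds successes to α and failures to β.
Posterior: Beta(α+k, β+n−k) = Beta(7.5+2, 5.1+42) = Beta(9.5, 47.1).
For a single future Bernoulli trial, P(success | data) = α/(α+β) = 0.1678.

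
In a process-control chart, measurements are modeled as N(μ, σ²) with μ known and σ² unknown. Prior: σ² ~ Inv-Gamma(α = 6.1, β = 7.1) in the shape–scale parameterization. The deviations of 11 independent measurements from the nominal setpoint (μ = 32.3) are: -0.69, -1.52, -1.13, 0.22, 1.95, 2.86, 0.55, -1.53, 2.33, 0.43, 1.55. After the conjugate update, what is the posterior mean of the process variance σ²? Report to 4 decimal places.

With known mean μ and an Inverse-Gamma(α, β) prior on σ², the Normal likelihood is conjugate: posterior is Inv-Gamma(α + n/2, β + Σ(xᵢ−μ)²/2).
Σ(xᵢ−μ)² = (-0.69)² + (-1.52)² + (-1.13)² + (0.22)² + (1.95)² + (2.86)² + (0.55)² + (-1.53)² + (2.33)² + (0.43)² + (1.55)² = 26.7536.
Posterior: Inv-Gamma(6.1 + 11/2, 7.1 + 26.7536/2) = Inv-Gamma(11.60, 20.47680).
E[σ²|data] = β/(α−1) = 20.47680/10.60 = 1.9318.

1.9318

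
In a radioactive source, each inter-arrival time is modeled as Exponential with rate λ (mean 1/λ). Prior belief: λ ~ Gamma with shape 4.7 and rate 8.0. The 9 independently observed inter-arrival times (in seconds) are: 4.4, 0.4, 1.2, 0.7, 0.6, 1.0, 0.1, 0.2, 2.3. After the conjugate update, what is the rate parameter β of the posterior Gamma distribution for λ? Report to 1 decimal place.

With a Gamma(shape α, rate β) prior on the exponential rate λ, the posterior after n observations with total T = Σxᵢ is Gamma(α+n, β+T).
Sum of observations T = 10.9 seconds; n = 9.
Posterior: Gamma(4.7+9, 8.0+10.9) = Gamma(13.7, 18.9).
Posterior β = 18.9.

18.9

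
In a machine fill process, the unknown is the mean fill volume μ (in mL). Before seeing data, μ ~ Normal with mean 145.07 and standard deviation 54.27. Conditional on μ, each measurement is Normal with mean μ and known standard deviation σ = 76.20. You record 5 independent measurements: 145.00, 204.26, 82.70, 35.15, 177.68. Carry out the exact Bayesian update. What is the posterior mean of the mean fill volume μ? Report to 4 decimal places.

For Normal data with known variance σ², a Normal(μ₀, σ₀²) prior on μ is conjugate. Posterior precision = 1/σ₀² + n/σ²; posterior mean is the precision-weighted average of μ₀ and x̄.
Σxᵢ = 145.00 + 204.26 + 82.70 + 35.15 + 177.68 = 644.79, so n·x̄ = 644.79.
σ₀² = 54.27² = 2945.2329, σ² = 76.20² = 5806.44; σ² + n·σ₀² = 5806.44 + 5·2945.2329 = 20532.6045.
Posterior mean = (μ₀/σ₀² + n·x̄/σ²)/(1/σ₀² + n/σ²) = (σ²·μ₀ + σ₀²·n·x̄)/(σ² + n·σ₀²) = (5806.44·145.07 + 2945.2329·644.79)/20532.6045 = 2741396.972391/20532.6045 = 133.5143.

133.5143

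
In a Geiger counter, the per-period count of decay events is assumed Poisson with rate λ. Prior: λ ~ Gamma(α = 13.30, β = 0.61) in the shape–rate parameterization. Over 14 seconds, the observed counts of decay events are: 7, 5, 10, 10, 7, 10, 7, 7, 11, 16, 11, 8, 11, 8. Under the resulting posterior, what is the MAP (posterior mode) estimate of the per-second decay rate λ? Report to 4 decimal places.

9.6030

With a Gamma(shape α, rate β) prior, the Poisson likelihood is conjugate: the posterior is Gamma(α + ΣXᵢ, β + n).
Sum of counts S = 128 over n = 14 seconds.
Posterior: Gamma(α+S, β+n) = Gamma(13.30+128, 0.61+14) = Gamma(141.30, 14.61).
Mode of Gamma(α,β) for α≥1 is (α−1)/β = 140.30/14.61 = 9.6030.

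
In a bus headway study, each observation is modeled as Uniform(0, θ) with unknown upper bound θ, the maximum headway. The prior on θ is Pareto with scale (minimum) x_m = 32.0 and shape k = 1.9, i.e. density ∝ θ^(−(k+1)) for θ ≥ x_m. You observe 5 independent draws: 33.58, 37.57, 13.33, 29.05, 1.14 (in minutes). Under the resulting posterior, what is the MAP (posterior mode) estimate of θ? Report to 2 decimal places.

37.57

A Pareto(scale x_m, shape k) prior on the upper bound θ of Uniform(0, θ) is conjugate: posterior is Pareto(max(x_m, max xᵢ), k + n).
Sample maximum = 37.57; prior scale x_m = 32.0 → posterior scale = max = 37.57.
Posterior shape = 1.9 + 5 = 6.9.
The Pareto density is decreasing on [x_m, ∞), so the mode is x_m = 37.57.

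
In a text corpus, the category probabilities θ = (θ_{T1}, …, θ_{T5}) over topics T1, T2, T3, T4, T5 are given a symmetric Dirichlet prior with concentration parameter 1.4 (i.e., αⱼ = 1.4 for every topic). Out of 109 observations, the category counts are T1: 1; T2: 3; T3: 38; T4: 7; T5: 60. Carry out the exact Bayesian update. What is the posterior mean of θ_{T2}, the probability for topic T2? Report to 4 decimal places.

The Dirichlet prior is conjugate to the Multinomial likelihood: each posterior αⱼ = prior αⱼ + observed count nⱼ.
Posterior concentration: (2.4, 4.4, 39.4, 8.4, 61.4), total = 116.0.
E[θ_{T2}|data] = α_{T2}/Σα = 4.4/116.0 = 0.0379.

0.0379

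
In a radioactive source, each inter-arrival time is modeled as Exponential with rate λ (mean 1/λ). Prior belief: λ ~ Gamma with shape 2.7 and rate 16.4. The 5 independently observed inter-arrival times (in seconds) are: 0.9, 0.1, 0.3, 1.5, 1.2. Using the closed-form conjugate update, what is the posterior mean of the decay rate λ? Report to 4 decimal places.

With a Gamma(shape α, rate β) prior on the exponential rate λ, the posterior after n observations with total T = Σxᵢ is Gamma(α+n, β+T).
Sum of observations T = 4.0 seconds; n = 5.
Posterior: Gamma(2.7+5, 16.4+4.0) = Gamma(7.7, 20.4).
Posterior mean of λ = α/β = 7.7/20.4 = 0.3775.

0.3775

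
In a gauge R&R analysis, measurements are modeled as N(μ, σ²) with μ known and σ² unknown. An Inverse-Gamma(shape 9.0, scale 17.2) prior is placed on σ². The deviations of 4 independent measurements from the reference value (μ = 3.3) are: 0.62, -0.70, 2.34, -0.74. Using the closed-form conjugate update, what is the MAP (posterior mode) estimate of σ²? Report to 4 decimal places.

1.7207

With known mean μ and an Inverse-Gamma(α, β) prior on σ², the Normal likelihood is conjugate: posterior is Inv-Gamma(α + n/2, β + Σ(xᵢ−μ)²/2).
Σ(xᵢ−μ)² = (0.62)² + (-0.70)² + (2.34)² + (-0.74)² = 6.8976.
Posterior: Inv-Gamma(9.0 + 4/2, 17.2 + 6.8976/2) = Inv-Gamma(11.00, 20.64880).
Mode = β/(α+1) = 20.64880/12.00 = 1.7207.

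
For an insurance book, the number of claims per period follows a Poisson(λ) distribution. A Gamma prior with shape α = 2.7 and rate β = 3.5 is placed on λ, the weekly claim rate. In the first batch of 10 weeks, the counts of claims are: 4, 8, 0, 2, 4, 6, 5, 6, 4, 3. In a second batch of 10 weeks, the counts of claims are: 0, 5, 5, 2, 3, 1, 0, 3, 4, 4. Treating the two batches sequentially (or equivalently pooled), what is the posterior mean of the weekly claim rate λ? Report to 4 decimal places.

With a Gamma(shape α, rate β) prior, the Poisson likelihood is conjugate: the posterior is Gamma(α + ΣXᵢ, β + n).
Batch 1: sum of counts S = 42 over n = 10 weeks.
After batch 1: Gamma(α+S, β+n) = Gamma(2.7+42, 3.5+10) = Gamma(44.7, 13.5).
Batch 2: sum of counts S = 27 over n = 10 weeks.
After batch 2: Gamma(α+S, β+n) = Gamma(44.7+27, 13.5+10) = Gamma(71.7, 23.5).
Posterior mean = α/β = 71.7/23.5 = 3.0511.

3.0511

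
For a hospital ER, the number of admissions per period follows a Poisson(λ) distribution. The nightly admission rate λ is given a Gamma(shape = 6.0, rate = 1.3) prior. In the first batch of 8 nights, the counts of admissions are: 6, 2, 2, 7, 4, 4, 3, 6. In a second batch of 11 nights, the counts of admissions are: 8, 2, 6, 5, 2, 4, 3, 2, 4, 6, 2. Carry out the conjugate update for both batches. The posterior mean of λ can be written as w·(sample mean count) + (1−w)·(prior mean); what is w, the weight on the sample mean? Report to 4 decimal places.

0.9360

With a Gamma(shape α, rate β) prior, the Poisson likelihood is conjugate: the posterior is Gamma(α + ΣXᵢ, β + n).
Total number of nights: n = 8 + 11 = 19.
Posterior mean = (α₀+S)/(β₀+n) = [n/(β₀+n)]·(S/n) + [β₀/(β₀+n)]·(α₀/β₀), so only n and β₀ enter the weight.
Weight on data w = n/(β₀+n) = 19/(1.3+19) = 19/20.3 = 0.9360.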